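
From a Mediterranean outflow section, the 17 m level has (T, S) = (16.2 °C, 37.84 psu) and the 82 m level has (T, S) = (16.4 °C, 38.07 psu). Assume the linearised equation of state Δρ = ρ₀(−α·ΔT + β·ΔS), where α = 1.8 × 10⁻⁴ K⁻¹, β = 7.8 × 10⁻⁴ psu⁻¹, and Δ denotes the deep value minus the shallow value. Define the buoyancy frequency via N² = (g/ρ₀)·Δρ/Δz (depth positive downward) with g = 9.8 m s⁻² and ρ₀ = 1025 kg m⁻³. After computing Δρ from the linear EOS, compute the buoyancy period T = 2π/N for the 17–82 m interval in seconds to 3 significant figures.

ΔT = +0.2 K, ΔS = +0.23 psu (deep − shallow).
Δρ/ρ₀ = −αΔT + βΔS = -3.60 × 10⁻⁵ + 1.794 × 10⁻⁴ = 1.434 × 10⁻⁴, so Δρ ≈ 0.1470 kg m⁻³.
N² = (g/ρ₀)·Δρ/Δz = g·(Δρ/ρ₀)/Δz = 9.8 × 1.434 × 10⁻⁴ / 65 = 2.1620 × 10⁻⁵ s⁻².
N = √(2.1620 × 10⁻⁵) = 4.6497 × 10⁻³ rad s⁻¹ → T = 2π/N = 1.3513 × 10³ s ≈ 1.35 × 10³ s.

1.35 × 10³ s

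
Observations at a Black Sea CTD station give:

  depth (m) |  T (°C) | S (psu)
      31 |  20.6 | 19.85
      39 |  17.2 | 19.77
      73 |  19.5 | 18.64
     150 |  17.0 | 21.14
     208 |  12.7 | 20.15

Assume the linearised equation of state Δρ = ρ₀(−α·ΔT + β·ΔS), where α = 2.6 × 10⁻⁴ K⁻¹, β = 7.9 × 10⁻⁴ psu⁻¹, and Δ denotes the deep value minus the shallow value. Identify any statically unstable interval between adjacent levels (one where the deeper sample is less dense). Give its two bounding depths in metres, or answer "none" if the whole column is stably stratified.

Evaluate Δρ/ρ₀ = −αΔT + βΔS across each adjacent pair:
  31–39 m: −αΔT+βΔS = −(2.6 × 10⁻⁴)(-3.4)+(7.9 × 10⁻⁴)(-0.08) = 8.2 × 10⁻⁴ → stable
  39–73 m: −αΔT+βΔS = −(2.6 × 10⁻⁴)(+2.3)+(7.9 × 10⁻⁴)(-1.13) = -1.5 × 10⁻³ → UNSTABLE
  73–150 m: −αΔT+βΔS = −(2.6 × 10⁻⁴)(-2.5)+(7.9 × 10⁻⁴)(+2.50) = 2.6 × 10⁻³ → stable
  150–208 m: −αΔT+βΔS = −(2.6 × 10⁻⁴)(-4.3)+(7.9 × 10⁻⁴)(-0.99) = 3.4 × 10⁻⁴ → stable
The 39–73 m interval has Δρ < 0: lighter water underlies denser water.

39–73 m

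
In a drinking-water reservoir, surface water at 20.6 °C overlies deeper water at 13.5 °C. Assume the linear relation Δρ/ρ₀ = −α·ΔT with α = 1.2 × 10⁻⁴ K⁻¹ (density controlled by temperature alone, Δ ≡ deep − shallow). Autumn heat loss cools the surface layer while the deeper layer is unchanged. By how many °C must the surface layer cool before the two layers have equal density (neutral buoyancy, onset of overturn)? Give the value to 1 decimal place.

7.1 °C

With temperature the only control, equal density requires T_surf′ = T_deep.
T_surf′ = 13.5 °C.
Cooling required: 20.6 − 13.5 = 7.1 °C.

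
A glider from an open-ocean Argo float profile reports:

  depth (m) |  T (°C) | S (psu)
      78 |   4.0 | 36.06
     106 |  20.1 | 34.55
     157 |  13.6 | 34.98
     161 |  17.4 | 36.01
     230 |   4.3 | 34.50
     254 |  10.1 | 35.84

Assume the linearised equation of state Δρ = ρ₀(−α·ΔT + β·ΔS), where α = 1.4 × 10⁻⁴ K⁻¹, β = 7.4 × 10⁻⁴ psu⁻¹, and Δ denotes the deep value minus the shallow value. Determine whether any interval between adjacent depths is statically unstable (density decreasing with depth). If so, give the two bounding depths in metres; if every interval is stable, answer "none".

Evaluate Δρ/ρ₀ = −αΔT + βΔS across each adjacent pair:
  78–106 m: −αΔT+βΔS = −(1.4 × 10⁻⁴)(+16.1)+(7.4 × 10⁻⁴)(-1.51) = -3.4 × 10⁻³ → UNSTABLE
  106–157 m: −αΔT+βΔS = −(1.4 × 10⁻⁴)(-6.5)+(7.4 × 10⁻⁴)(+0.43) = 1.2 × 10⁻³ → stable
  157–161 m: −αΔT+βΔS = −(1.4 × 10⁻⁴)(+3.8)+(7.4 × 10⁻⁴)(+1.03) = 2.3 × 10⁻⁴ → stable
  161–230 m: −αΔT+βΔS = −(1.4 × 10⁻⁴)(-13.1)+(7.4 × 10⁻⁴)(-1.51) = 7.2 × 10⁻⁴ → stable
  230–254 m: −αΔT+βΔS = −(1.4 × 10⁻⁴)(+5.8)+(7.4 × 10⁻⁴)(+1.34) = 1.8 × 10⁻⁴ → stable
The 78–106 m interval has Δρ < 0: lighter water underlies denser water.

78–106 m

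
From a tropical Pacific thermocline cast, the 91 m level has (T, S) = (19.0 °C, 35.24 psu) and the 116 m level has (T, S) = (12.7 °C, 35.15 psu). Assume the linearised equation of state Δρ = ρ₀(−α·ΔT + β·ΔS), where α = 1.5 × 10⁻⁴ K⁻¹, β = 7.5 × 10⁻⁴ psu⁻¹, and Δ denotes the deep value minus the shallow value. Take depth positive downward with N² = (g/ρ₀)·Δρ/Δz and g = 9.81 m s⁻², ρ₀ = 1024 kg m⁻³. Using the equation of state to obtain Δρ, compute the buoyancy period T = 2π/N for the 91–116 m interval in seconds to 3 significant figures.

339 s

ΔT = -6.3 K, ΔS = -0.09 psu (deep − shallow).
Δρ/ρ₀ = −αΔT + βΔS = 9.45 × 10⁻⁴ − 6.75 × 10⁻⁵ = 8.775 × 10⁻⁴, so Δρ ≈ 0.8986 kg m⁻³.
N² = (g/ρ₀)·Δρ/Δz = g·(Δρ/ρ₀)/Δz = 9.81 × 8.775 × 10⁻⁴ / 25 = 3.4433 × 10⁻⁴ s⁻².
N = √(3.4433 × 10⁻⁴) = 0.018556 rad s⁻¹ → T = 2π/N = 338.61 s ≈ 339 s.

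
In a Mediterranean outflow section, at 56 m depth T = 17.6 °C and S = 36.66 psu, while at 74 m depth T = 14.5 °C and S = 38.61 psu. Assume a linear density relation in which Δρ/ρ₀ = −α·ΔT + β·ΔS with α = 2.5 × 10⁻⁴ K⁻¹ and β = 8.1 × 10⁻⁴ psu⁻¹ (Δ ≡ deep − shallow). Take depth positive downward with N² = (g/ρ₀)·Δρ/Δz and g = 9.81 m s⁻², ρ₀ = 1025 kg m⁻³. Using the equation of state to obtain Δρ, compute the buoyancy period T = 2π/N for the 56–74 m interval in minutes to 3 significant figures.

ΔT = -3.1 K, ΔS = +1.95 psu (deep − shallow).
Δρ/ρ₀ = −αΔT + βΔS = 7.75 × 10⁻⁴ + 1.5795 × 10⁻³ = 2.3545 × 10⁻³, so Δρ ≈ 2.413 kg m⁻³.
N² = (g/ρ₀)·Δρ/Δz = g·(Δρ/ρ₀)/Δz = 9.81 × 2.3545 × 10⁻³ / 18 = 1.2832 × 10⁻³ s⁻².
N = √(1.2832 × 10⁻³) = 0.035822 rad s⁻¹ → T = 2π/N = 175.40 s = 2.9233 min ≈ 2.92 min.

2.92 min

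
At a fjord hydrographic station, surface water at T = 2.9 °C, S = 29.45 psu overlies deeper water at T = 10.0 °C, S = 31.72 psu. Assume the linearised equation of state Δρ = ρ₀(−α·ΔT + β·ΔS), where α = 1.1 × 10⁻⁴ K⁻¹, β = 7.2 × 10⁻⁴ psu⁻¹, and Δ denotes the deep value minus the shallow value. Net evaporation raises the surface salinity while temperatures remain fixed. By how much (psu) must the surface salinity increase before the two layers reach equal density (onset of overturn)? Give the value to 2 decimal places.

1.19 psu

Neutral buoyancy requires −α(T_deep − T_surf) + β(S_deep − S_surf′) = 0.
S_surf′ = S_deep − (α/β)·ΔT = 31.72 − (1.1 × 10⁻⁴/7.2 × 10⁻⁴)·(+7.1) = 30.6353 psu.
Increase required: 30.6353 − 29.45 = 1.1853 psu.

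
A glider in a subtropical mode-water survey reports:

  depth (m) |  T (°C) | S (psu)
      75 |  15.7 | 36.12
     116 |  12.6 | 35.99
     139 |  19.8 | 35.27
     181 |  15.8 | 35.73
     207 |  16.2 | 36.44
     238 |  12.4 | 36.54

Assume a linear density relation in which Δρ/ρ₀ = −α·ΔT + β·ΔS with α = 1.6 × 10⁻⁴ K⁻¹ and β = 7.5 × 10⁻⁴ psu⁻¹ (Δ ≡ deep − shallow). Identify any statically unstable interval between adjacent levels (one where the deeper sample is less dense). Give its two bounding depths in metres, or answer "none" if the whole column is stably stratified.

116–139 m

Evaluate Δρ/ρ₀ = −αΔT + βΔS across each adjacent pair:
  75–116 m: −αΔT+βΔS = −(1.6 × 10⁻⁴)(-3.1)+(7.5 × 10⁻⁴)(-0.13) = 4.0 × 10⁻⁴ → stable
  116–139 m: −αΔT+βΔS = −(1.6 × 10⁻⁴)(+7.2)+(7.5 × 10⁻⁴)(-0.72) = -1.7 × 10⁻³ → UNSTABLE
  139–181 m: −αΔT+βΔS = −(1.6 × 10⁻⁴)(-4.0)+(7.5 × 10⁻⁴)(+0.46) = 9.9 × 10⁻⁴ → stable
  181–207 m: −αΔT+βΔS = −(1.6 × 10⁻⁴)(+0.4)+(7.5 × 10⁻⁴)(+0.71) = 4.7 × 10⁻⁴ → stable
  207–238 m: −αΔT+βΔS = −(1.6 × 10⁻⁴)(-3.8)+(7.5 × 10⁻⁴)(+0.10) = 6.8 × 10⁻⁴ → stable
The 116–139 m interval has Δρ < 0: lighter water underlies denser water.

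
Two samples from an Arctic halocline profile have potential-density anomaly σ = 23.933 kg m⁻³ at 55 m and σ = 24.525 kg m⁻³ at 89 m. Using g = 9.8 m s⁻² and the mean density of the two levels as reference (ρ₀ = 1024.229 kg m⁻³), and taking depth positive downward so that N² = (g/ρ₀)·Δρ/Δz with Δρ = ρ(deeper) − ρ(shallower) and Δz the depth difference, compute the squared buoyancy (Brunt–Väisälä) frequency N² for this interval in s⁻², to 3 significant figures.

Δρ = 1024.525 − 1023.933 = 0.592 kg m⁻³ over Δz = 89 − 55 = 34 m.
N² = (9.8/1024.229) × (0.592/34) = 1.6660 × 10⁻⁴ s⁻² ≈ 1.67 × 10⁻⁴ s⁻².

1.67 × 10⁻⁴ s⁻²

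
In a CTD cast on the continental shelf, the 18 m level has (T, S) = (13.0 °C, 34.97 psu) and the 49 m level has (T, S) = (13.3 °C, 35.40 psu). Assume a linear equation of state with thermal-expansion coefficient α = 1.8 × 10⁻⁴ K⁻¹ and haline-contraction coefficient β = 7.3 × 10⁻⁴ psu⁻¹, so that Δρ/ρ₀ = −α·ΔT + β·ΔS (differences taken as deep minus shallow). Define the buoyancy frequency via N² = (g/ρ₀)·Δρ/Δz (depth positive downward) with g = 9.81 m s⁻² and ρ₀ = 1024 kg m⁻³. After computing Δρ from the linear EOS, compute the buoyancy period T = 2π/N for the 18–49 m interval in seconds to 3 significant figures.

ΔT = +0.3 K, ΔS = +0.43 psu (deep − shallow).
Δρ/ρ₀ = −αΔT + βΔS = -5.40 × 10⁻⁵ + 3.139 × 10⁻⁴ = 2.599 × 10⁻⁴, so Δρ ≈ 0.2661 kg m⁻³.
N² = (g/ρ₀)·Δρ/Δz = g·(Δρ/ρ₀)/Δz = 9.81 × 2.599 × 10⁻⁴ / 31 = 8.2246 × 10⁻⁵ s⁻².
N = √(8.2246 × 10⁻⁵) = 9.0690 × 10⁻³ rad s⁻¹ → T = 2π/N = 692.82 s ≈ 693 s.

693 s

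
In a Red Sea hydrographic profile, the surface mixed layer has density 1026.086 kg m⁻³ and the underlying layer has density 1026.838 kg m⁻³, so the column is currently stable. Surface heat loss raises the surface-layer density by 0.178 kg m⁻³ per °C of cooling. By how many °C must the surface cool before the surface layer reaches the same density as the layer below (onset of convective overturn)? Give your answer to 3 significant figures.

4.22 °C

Density deficit of the surface layer: 1026.838 − 1026.086 = 0.752 kg m⁻³.
Required change = 0.752 / 0.178 = 4.22 °C.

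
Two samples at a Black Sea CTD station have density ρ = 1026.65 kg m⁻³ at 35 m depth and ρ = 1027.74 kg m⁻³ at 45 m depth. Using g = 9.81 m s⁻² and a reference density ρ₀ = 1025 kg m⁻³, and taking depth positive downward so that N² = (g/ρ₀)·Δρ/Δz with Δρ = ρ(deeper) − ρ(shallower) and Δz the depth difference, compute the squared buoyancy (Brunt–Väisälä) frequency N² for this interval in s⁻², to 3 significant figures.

1.04 × 10⁻³ s⁻²

Δρ = 1027.74 − 1026.65 = 1.09 kg m⁻³ over Δz = 45 − 35 = 10 m.
N² = (9.81/1025) × (1.09/10) = 1.0432 × 10⁻³ s⁻² ≈ 1.04 × 10⁻³ s⁻².
Since Δρ > 0 the layer is stably stratified.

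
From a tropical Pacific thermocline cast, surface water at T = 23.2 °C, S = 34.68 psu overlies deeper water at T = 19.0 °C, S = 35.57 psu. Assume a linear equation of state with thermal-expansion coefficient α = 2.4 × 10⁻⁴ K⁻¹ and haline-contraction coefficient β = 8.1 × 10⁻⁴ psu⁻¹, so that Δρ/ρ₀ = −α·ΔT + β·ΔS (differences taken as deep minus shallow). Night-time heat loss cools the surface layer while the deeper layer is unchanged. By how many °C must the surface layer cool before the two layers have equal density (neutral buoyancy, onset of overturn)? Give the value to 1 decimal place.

7.2 °C

Neutral buoyancy requires Δρ = 0, i.e. −α(T_deep − T_surf′) + β(S_deep − S_surf) = 0.
T_surf′ = T_deep − (β/α)·ΔS = 19.0 − (8.1 × 10⁻⁴/2.4 × 10⁻⁴)·(+0.89) = 15.996 °C.
Cooling required: 23.2 − (15.996) = 7.204 °C.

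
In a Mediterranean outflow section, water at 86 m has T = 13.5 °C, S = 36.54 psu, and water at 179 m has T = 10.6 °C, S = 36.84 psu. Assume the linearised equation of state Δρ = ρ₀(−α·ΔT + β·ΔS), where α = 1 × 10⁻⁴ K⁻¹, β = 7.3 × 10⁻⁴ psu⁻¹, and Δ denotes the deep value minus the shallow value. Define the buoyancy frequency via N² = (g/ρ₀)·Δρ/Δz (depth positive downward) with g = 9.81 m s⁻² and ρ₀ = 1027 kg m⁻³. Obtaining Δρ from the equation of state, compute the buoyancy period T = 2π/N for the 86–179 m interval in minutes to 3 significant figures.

ΔT = -2.9 K, ΔS = +0.30 psu (deep − shallow).
Δρ/ρ₀ = −αΔT + βΔS = 2.90 × 10⁻⁴ + 2.19 × 10⁻⁴ = 5.09 × 10⁻⁴, so Δρ ≈ 0.5227 kg m⁻³.
N² = (g/ρ₀)·Δρ/Δz = g·(Δρ/ρ₀)/Δz = 9.81 × 5.09 × 10⁻⁴ / 93 = 5.3691 × 10⁻⁵ s⁻².
N = √(5.3691 × 10⁻⁵) = 7.3274 × 10⁻³ rad s⁻¹ → T = 2π/N = 857.49 s = 14.292 min ≈ 14.3 min.

14.3 min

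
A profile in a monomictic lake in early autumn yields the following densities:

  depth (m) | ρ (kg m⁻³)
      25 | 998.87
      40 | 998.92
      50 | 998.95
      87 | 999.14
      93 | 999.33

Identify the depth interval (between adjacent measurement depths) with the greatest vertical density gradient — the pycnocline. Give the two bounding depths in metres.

Compute the density gradient over each adjacent pair:
  25–40 m: Δρ/Δz = 0.05/15 = 3.3 × 10⁻³ kg m⁻⁴
  40–50 m: Δρ/Δz = 0.03/10 = 3.0 × 10⁻³ kg m⁻⁴
  50–87 m: Δρ/Δz = 0.19/37 = 5.1 × 10⁻³ kg m⁻⁴
  87–93 m: Δρ/Δz = 0.19/6 = 0.032 kg m⁻⁴
The largest gradient is in the 87–93 m interval — the pycnocline.

87–93 m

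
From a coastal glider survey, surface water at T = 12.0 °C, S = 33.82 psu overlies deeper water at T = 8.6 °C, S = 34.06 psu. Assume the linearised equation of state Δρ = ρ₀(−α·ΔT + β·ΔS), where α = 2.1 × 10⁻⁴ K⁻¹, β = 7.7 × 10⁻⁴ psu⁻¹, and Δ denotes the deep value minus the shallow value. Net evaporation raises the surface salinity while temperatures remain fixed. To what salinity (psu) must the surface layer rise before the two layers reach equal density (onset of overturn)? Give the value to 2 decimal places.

34.99 psu

Neutral buoyancy requires −α(T_deep − T_surf) + β(S_deep − S_surf′) = 0.
S_surf′ = S_deep − (α/β)·ΔT = 34.06 − (2.1 × 10⁻⁴/7.7 × 10⁻⁴)·(-3.4) = 34.9873 psu.
Increase required: 34.9873 − 33.82 = 1.1673 psu.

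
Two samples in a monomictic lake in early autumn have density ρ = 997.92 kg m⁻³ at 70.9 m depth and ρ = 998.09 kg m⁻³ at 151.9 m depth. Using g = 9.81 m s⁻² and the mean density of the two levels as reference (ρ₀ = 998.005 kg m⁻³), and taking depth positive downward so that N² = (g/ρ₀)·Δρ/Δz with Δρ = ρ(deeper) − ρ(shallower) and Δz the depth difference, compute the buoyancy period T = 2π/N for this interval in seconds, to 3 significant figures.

Δρ = 998.09 − 997.92 = 0.17 kg m⁻³ over Δz = 151.9 − 70.9 = 81 m.
N² = (9.81/998.005) × (0.17/81) = 2.0630 × 10⁻⁵ s⁻².
N = √(2.0630 × 10⁻⁵) = 4.5420 × 10⁻³ rad s⁻¹, so T = 2π/N = 1.3834 × 10³ s ≈ 1.38 × 10³ s.

1.38 × 10³ s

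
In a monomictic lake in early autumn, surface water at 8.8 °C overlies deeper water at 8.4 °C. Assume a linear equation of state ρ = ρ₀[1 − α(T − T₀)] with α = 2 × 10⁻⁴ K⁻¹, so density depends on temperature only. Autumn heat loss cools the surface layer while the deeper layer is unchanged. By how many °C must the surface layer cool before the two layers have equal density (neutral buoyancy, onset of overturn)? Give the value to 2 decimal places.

0.40 °C

With temperature the only control, equal density requires T_surf′ = T_deep.
T_surf′ = 8.4 °C.
Cooling required: 8.8 − 8.4 = 0.40 °C.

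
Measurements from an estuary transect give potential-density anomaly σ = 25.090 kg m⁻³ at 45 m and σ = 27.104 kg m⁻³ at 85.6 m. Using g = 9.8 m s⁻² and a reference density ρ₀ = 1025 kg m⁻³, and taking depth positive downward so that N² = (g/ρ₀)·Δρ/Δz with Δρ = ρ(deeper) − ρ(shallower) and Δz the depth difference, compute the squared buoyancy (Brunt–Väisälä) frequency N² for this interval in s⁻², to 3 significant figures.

Δρ = 1027.104 − 1025.090 = 2.014 kg m⁻³ over Δz = 85.6 − 45 = 40.6 m.
N² = (9.8/1025) × (2.014/40.6) = 4.7428 × 10⁻⁴ s⁻² ≈ 4.74 × 10⁻⁴ s⁻².
Since Δρ > 0 the layer is stably stratified.

4.74 × 10⁻⁴ s⁻²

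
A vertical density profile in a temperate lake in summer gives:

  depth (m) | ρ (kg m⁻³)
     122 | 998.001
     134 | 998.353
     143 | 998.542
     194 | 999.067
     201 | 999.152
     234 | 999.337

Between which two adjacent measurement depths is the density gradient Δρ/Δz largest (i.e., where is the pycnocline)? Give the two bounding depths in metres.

122–134 m

Compute the density gradient over each adjacent pair:
  122–134 m: Δρ/Δz = 0.352/12 = 0.029 kg m⁻⁴
  134–143 m: Δρ/Δz = 0.189/9 = 0.021 kg m⁻⁴
  143–194 m: Δρ/Δz = 0.525/51 = 0.010 kg m⁻⁴
  194–201 m: Δρ/Δz = 0.085/7 = 0.012 kg m⁻⁴
  201–234 m: Δρ/Δz = 0.185/33 = 5.6 × 10⁻³ kg m⁻⁴
The largest gradient is in the 122–134 m interval — the pycnocline.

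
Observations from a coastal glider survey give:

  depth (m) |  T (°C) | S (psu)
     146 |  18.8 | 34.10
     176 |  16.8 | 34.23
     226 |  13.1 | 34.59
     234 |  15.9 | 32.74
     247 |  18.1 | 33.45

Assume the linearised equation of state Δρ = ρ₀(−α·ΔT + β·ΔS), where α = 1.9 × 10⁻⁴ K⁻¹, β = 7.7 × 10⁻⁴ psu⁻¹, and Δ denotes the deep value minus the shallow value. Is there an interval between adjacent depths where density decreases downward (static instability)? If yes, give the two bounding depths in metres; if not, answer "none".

Evaluate Δρ/ρ₀ = −αΔT + βΔS across each adjacent pair:
  146–176 m: −αΔT+βΔS = −(1.9 × 10⁻⁴)(-2.0)+(7.7 × 10⁻⁴)(+0.13) = 4.8 × 10⁻⁴ → stable
  176–226 m: −αΔT+βΔS = −(1.9 × 10⁻⁴)(-3.7)+(7.7 × 10⁻⁴)(+0.36) = 9.8 × 10⁻⁴ → stable
  226–234 m: −αΔT+βΔS = −(1.9 × 10⁻⁴)(+2.8)+(7.7 × 10⁻⁴)(-1.85) = -2.0 × 10⁻³ → UNSTABLE
  234–247 m: −αΔT+βΔS = −(1.9 × 10⁻⁴)(+2.2)+(7.7 × 10⁻⁴)(+0.71) = 1.3 × 10⁻⁴ → stable
The 226–234 m interval has Δρ < 0: lighter water underlies denser water.

226–234 m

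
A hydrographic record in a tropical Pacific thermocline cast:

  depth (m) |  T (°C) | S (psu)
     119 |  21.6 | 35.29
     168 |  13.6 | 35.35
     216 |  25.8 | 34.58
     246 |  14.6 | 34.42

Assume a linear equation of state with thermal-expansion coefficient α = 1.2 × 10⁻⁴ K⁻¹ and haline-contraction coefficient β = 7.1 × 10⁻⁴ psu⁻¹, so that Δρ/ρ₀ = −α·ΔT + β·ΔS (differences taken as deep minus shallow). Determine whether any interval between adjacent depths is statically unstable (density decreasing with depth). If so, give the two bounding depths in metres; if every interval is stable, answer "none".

Evaluate Δρ/ρ₀ = −αΔT + βΔS across each adjacent pair:
  119–168 m: −αΔT+βΔS = −(1.2 × 10⁻⁴)(-8.0)+(7.1 × 10⁻⁴)(+0.06) = 1.0 × 10⁻³ → stable
  168–216 m: −αΔT+βΔS = −(1.2 × 10⁻⁴)(+12.2)+(7.1 × 10⁻⁴)(-0.77) = -2.0 × 10⁻³ → UNSTABLE
  216–246 m: −αΔT+βΔS = −(1.2 × 10⁻⁴)(-11.2)+(7.1 × 10⁻⁴)(-0.16) = 1.2 × 10⁻³ → stable
The 168–216 m interval has Δρ < 0: lighter water underlies denser water.

168–216 m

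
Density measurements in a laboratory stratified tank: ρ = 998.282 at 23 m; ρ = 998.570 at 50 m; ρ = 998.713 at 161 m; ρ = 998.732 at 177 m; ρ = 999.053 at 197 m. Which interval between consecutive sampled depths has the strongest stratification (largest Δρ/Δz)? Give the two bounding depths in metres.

177–197 m

Compute the density gradient over each adjacent pair:
  23–50 m: Δρ/Δz = 0.288/27 = 0.011 kg m⁻⁴
  50–161 m: Δρ/Δz = 0.143/111 = 1.3 × 10⁻³ kg m⁻⁴
  161–177 m: Δρ/Δz = 0.019/16 = 1.2 × 10⁻³ kg m⁻⁴
  177–197 m: Δρ/Δz = 0.321/20 = 0.016 kg m⁻⁴
The largest gradient is in the 177–197 m interval — the pycnocline.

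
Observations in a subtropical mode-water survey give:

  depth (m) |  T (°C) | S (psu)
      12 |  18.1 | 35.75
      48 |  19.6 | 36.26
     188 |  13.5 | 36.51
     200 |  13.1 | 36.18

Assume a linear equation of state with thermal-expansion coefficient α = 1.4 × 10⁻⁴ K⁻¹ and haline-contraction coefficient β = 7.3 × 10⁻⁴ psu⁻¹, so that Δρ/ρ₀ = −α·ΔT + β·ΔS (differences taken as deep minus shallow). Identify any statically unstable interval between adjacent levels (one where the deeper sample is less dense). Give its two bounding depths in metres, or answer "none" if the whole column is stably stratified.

188–200 m

Evaluate Δρ/ρ₀ = −αΔT + βΔS across each adjacent pair:
  12–48 m: −αΔT+βΔS = −(1.4 × 10⁻⁴)(+1.5)+(7.3 × 10⁻⁴)(+0.51) = 1.6 × 10⁻⁴ → stable
  48–188 m: −αΔT+βΔS = −(1.4 × 10⁻⁴)(-6.1)+(7.3 × 10⁻⁴)(+0.25) = 1.0 × 10⁻³ → stable
  188–200 m: −αΔT+βΔS = −(1.4 × 10⁻⁴)(-0.4)+(7.3 × 10⁻⁴)(-0.33) = -1.8 × 10⁻⁴ → UNSTABLE
The 188–200 m interval has Δρ < 0: lighter water underlies denser water.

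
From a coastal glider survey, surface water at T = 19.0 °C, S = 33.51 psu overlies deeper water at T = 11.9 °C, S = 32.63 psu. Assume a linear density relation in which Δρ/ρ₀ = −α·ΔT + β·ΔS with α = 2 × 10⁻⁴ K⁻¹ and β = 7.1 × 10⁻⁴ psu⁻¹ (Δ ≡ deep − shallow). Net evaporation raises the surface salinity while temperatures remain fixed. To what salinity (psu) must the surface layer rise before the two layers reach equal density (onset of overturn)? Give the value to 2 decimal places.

34.63 psu

Neutral buoyancy requires −α(T_deep − T_surf) + β(S_deep − S_surf′) = 0.
S_surf′ = S_deep − (α/β)·ΔT = 32.63 − (2 × 10⁻⁴/7.1 × 10⁻⁴)·(-7.1) = 34.6300 psu.
Increase required: 34.6300 − 33.51 = 1.1200 psu.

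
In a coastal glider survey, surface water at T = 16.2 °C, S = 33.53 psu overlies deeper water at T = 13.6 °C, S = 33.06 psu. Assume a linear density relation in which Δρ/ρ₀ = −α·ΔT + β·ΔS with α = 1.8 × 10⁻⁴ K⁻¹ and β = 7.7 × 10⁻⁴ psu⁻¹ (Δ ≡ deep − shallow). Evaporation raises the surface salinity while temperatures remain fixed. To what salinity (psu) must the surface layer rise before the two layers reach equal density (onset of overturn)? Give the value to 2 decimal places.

33.67 psu

Neutral buoyancy requires −α(T_deep − T_surf) + β(S_deep − S_surf′) = 0.
S_surf′ = S_deep − (α/β)·ΔT = 33.06 − (1.8 × 10⁻⁴/7.7 × 10⁻⁴)·(-2.6) = 33.6678 psu.
Increase required: 33.6678 − 33.53 = 0.1378 psu.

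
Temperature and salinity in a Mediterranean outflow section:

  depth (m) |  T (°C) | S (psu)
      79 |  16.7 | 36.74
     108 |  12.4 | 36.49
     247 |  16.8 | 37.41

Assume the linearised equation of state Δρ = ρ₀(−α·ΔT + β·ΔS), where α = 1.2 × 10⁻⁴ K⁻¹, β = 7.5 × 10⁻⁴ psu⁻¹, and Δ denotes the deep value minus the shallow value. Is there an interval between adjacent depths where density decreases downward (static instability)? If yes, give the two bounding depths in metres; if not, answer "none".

none

Evaluate Δρ/ρ₀ = −αΔT + βΔS across each adjacent pair:
  79–108 m: −αΔT+βΔS = −(1.2 × 10⁻⁴)(-4.3)+(7.5 × 10⁻⁴)(-0.25) = 3.3 × 10⁻⁴ → stable
  108–247 m: −αΔT+βΔS = −(1.2 × 10⁻⁴)(+4.4)+(7.5 × 10⁻⁴)(+0.92) = 1.6 × 10⁻⁴ → stable
Every interval has Δρ > 0: the column is stably stratified throughout.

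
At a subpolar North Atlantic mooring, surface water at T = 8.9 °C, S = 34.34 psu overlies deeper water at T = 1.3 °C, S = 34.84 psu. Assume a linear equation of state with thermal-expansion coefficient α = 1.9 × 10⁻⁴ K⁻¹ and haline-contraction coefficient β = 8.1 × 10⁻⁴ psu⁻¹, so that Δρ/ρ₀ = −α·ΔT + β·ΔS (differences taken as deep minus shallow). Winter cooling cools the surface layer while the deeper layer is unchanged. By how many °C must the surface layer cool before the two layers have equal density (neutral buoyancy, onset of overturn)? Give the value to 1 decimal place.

9.7 °C

Neutral buoyancy requires Δρ = 0, i.e. −α(T_deep − T_surf′) + β(S_deep − S_surf) = 0.
T_surf′ = T_deep − (β/α)·ΔS = 1.3 − (8.1 × 10⁻⁴/1.9 × 10⁻⁴)·(+0.50) = -0.832 °C.
Cooling required: 8.9 − (-0.832) = 9.732 °C.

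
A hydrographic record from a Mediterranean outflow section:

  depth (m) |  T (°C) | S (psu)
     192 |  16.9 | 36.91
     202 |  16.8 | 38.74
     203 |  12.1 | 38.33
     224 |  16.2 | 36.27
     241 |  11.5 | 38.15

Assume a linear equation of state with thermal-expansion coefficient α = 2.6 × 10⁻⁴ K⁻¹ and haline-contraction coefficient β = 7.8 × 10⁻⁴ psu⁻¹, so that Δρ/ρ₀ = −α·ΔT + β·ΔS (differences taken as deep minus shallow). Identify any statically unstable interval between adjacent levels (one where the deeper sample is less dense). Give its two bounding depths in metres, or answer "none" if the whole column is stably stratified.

Evaluate Δρ/ρ₀ = −αΔT + βΔS across each adjacent pair:
  192–202 m: −αΔT+βΔS = −(2.6 × 10⁻⁴)(-0.1)+(7.8 × 10⁻⁴)(+1.83) = 1.5 × 10⁻³ → stable
  202–203 m: −αΔT+βΔS = −(2.6 × 10⁻⁴)(-4.7)+(7.8 × 10⁻⁴)(-0.41) = 9.0 × 10⁻⁴ → stable
  203–224 m: −αΔT+βΔS = −(2.6 × 10⁻⁴)(+4.1)+(7.8 × 10⁻⁴)(-2.06) = -2.7 × 10⁻³ → UNSTABLE
  224–241 m: −αΔT+βΔS = −(2.6 × 10⁻⁴)(-4.7)+(7.8 × 10⁻⁴)(+1.88) = 2.7 × 10⁻³ → stable
The 203–224 m interval has Δρ < 0: lighter water underlies denser water.

203–224 m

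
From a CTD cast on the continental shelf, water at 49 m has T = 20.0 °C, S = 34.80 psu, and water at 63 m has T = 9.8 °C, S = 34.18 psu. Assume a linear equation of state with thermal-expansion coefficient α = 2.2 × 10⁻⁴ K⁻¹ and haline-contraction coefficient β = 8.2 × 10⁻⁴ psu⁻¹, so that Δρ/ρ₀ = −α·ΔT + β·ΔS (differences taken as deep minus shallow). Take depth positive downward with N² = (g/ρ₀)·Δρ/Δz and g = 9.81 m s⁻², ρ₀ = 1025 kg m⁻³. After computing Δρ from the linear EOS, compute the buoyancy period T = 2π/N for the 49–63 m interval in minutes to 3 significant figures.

ΔT = -10.2 K, ΔS = -0.62 psu (deep − shallow).
Δρ/ρ₀ = −αΔT + βΔS = 2.244 × 10⁻³ − 5.084 × 10⁻⁴ = 1.7356 × 10⁻³, so Δρ ≈ 1.779 kg m⁻³.
N² = (g/ρ₀)·Δρ/Δz = g·(Δρ/ρ₀)/Δz = 9.81 × 1.7356 × 10⁻³ / 14 = 1.2162 × 10⁻³ s⁻².
N = √(1.2162 × 10⁻³) = 0.034874 rad s⁻¹ → T = 2π/N = 180.17 s = 3.0028 min ≈ 3.00 min.

3.00 min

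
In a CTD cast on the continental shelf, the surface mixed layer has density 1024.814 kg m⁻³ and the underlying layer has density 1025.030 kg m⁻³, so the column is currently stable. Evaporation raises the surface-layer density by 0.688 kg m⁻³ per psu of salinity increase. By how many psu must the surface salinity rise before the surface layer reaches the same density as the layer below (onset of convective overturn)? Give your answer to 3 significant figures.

0.314 psu

Density deficit of the surface layer: 1025.030 − 1024.814 = 0.216 kg m⁻³.
Required change = 0.216 / 0.688 = 0.314 psu.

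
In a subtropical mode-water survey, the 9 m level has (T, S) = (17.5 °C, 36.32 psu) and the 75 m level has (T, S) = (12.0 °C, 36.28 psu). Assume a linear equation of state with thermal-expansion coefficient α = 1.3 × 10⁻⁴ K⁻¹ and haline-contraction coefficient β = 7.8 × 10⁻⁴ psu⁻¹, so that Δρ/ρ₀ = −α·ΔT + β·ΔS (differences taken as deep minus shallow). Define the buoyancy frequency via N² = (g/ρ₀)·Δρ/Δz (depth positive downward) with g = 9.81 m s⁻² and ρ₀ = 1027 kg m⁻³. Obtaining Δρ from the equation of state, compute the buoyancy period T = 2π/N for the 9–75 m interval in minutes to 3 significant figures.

10.4 min

ΔT = -5.5 K, ΔS = -0.04 psu (deep − shallow).
Δρ/ρ₀ = −αΔT + βΔS = 7.15 × 10⁻⁴ − 3.12 × 10⁻⁵ = 6.838 × 10⁻⁴, so Δρ ≈ 0.7023 kg m⁻³.
N² = (g/ρ₀)·Δρ/Δz = g·(Δρ/ρ₀)/Δz = 9.81 × 6.838 × 10⁻⁴ / 66 = 1.0164 × 10⁻⁴ s⁻².
N = √(1.0164 × 10⁻⁴) = 0.010082 rad s⁻¹ → T = 2π/N = 623.21 s = 10.387 min ≈ 10.4 min.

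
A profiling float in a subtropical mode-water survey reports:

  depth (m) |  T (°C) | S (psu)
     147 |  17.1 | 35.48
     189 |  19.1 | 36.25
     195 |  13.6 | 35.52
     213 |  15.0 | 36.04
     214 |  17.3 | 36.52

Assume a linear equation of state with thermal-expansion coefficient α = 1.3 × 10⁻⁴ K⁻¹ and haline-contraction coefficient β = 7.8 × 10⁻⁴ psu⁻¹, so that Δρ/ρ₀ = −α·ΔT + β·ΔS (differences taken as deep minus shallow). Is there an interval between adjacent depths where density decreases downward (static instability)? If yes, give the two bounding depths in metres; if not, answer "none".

none

Evaluate Δρ/ρ₀ = −αΔT + βΔS across each adjacent pair:
  147–189 m: −αΔT+βΔS = −(1.3 × 10⁻⁴)(+2.0)+(7.8 × 10⁻⁴)(+0.77) = 3.4 × 10⁻⁴ → stable
  189–195 m: −αΔT+βΔS = −(1.3 × 10⁻⁴)(-5.5)+(7.8 × 10⁻⁴)(-0.73) = 1.5 × 10⁻⁴ → stable
  195–213 m: −αΔT+βΔS = −(1.3 × 10⁻⁴)(+1.4)+(7.8 × 10⁻⁴)(+0.52) = 2.2 × 10⁻⁴ → stable
  213–214 m: −αΔT+βΔS = −(1.3 × 10⁻⁴)(+2.3)+(7.8 × 10⁻⁴)(+0.48) = 7.5 × 10⁻⁵ → stable
Every interval has Δρ > 0: the column is stably stratified throughout.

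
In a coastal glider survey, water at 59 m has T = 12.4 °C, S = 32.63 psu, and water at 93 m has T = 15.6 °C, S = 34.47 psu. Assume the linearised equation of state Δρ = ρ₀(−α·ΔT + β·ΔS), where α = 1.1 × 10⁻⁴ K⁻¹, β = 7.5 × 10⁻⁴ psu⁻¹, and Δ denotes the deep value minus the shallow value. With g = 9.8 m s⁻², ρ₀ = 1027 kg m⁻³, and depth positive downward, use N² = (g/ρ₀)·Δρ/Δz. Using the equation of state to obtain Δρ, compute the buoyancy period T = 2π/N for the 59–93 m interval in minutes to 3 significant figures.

6.08 min

ΔT = +3.2 K, ΔS = +1.84 psu (deep − shallow).
Δρ/ρ₀ = −αΔT + βΔS = -3.52 × 10⁻⁴ + 1.38 × 10⁻³ = 1.028 × 10⁻³, so Δρ ≈ 1.056 kg m⁻³.
N² = (g/ρ₀)·Δρ/Δz = g·(Δρ/ρ₀)/Δz = 9.8 × 1.028 × 10⁻³ / 34 = 2.9631 × 10⁻⁴ s⁻².
N = √(2.9631 × 10⁻⁴) = 0.017214 rad s⁻¹ → T = 2π/N = 365.00 s = 6.0833 min ≈ 6.08 min.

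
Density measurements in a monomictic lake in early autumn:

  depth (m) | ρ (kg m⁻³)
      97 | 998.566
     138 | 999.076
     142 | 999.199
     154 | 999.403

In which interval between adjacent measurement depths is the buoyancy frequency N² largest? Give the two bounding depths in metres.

138–142 m

Compute the density gradient over each adjacent pair:
  97–138 m: Δρ/Δz = 0.510/41 = 0.012 kg m⁻⁴
  138–142 m: Δρ/Δz = 0.123/4 = 0.031 kg m⁻⁴
  142–154 m: Δρ/Δz = 0.204/12 = 0.017 kg m⁻⁴
The largest gradient is in the 138–142 m interval — the pycnocline.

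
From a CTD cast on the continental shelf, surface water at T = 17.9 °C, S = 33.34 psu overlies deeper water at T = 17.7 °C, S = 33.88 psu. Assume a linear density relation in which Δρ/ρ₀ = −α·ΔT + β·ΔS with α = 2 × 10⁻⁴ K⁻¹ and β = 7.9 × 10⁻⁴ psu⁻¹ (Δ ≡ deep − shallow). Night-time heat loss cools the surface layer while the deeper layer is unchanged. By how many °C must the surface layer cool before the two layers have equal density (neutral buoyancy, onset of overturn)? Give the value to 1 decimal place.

2.3 °C

Neutral buoyancy requires Δρ = 0, i.e. −α(T_deep − T_surf′) + β(S_deep − S_surf) = 0.
T_surf′ = T_deep − (β/α)·ΔS = 17.7 − (7.9 × 10⁻⁴/2 × 10⁻⁴)·(+0.54) = 15.567 °C.
Cooling required: 17.9 − (15.567) = 2.333 °C.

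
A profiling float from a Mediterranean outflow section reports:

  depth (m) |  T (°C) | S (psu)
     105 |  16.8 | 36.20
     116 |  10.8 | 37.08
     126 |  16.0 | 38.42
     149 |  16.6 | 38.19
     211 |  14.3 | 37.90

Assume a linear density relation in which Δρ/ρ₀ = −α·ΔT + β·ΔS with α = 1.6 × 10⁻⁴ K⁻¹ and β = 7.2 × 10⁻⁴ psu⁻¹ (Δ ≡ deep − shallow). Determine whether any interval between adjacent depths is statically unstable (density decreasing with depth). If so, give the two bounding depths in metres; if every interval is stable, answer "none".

Evaluate Δρ/ρ₀ = −αΔT + βΔS across each adjacent pair:
  105–116 m: −αΔT+βΔS = −(1.6 × 10⁻⁴)(-6.0)+(7.2 × 10⁻⁴)(+0.88) = 1.6 × 10⁻³ → stable
  116–126 m: −αΔT+βΔS = −(1.6 × 10⁻⁴)(+5.2)+(7.2 × 10⁻⁴)(+1.34) = 1.3 × 10⁻⁴ → stable
  126–149 m: −αΔT+βΔS = −(1.6 × 10⁻⁴)(+0.6)+(7.2 × 10⁻⁴)(-0.23) = -2.6 × 10⁻⁴ → UNSTABLE
  149–211 m: −αΔT+βΔS = −(1.6 × 10⁻⁴)(-2.3)+(7.2 × 10⁻⁴)(-0.29) = 1.6 × 10⁻⁴ → stable
The 126–149 m interval has Δρ < 0: lighter water underlies denser water.

126–149 m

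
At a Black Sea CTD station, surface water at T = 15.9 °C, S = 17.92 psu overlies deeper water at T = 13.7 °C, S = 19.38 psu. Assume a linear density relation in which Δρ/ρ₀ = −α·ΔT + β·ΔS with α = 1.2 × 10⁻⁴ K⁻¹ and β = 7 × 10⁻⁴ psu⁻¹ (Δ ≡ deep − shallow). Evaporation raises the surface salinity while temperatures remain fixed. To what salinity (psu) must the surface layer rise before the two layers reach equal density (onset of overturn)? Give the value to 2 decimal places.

Neutral buoyancy requires −α(T_deep − T_surf) + β(S_deep − S_surf′) = 0.
S_surf′ = S_deep − (α/β)·ΔT = 19.38 − (1.2 × 10⁻⁴/7 × 10⁻⁴)·(-2.2) = 19.7571 psu.
Increase required: 19.7571 − 17.92 = 1.8371 psu.

19.76 psu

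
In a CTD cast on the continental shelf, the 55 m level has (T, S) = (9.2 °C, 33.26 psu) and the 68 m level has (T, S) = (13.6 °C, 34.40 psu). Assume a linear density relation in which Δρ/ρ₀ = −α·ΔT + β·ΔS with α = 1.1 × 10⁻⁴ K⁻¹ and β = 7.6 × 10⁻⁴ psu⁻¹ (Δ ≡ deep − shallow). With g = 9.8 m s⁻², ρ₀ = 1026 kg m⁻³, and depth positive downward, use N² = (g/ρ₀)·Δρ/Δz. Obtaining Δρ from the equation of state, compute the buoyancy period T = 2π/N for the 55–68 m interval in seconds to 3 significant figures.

370 s

ΔT = +4.4 K, ΔS = +1.14 psu (deep − shallow).
Δρ/ρ₀ = −αΔT + βΔS = -4.84 × 10⁻⁴ + 8.664 × 10⁻⁴ = 3.824 × 10⁻⁴, so Δρ ≈ 0.3923 kg m⁻³.
N² = (g/ρ₀)·Δρ/Δz = g·(Δρ/ρ₀)/Δz = 9.8 × 3.824 × 10⁻⁴ / 13 = 2.8827 × 10⁻⁴ s⁻².
N = √(2.8827 × 10⁻⁴) = 0.016979 rad s⁻¹ → T = 2π/N = 370.06 s ≈ 370 s.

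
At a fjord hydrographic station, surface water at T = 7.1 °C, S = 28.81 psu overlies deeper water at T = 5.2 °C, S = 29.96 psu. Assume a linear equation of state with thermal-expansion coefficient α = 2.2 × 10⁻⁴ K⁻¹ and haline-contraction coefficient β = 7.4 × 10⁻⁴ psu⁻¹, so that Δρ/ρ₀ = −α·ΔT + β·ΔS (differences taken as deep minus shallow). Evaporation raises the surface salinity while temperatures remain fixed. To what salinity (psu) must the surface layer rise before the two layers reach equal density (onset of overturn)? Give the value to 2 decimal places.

30.52 psu

Neutral buoyancy requires −α(T_deep − T_surf) + β(S_deep − S_surf′) = 0.
S_surf′ = S_deep − (α/β)·ΔT = 29.96 − (2.2 × 10⁻⁴/7.4 × 10⁻⁴)·(-1.9) = 30.5249 psu.
Increase required: 30.5249 − 28.81 = 1.7149 psu.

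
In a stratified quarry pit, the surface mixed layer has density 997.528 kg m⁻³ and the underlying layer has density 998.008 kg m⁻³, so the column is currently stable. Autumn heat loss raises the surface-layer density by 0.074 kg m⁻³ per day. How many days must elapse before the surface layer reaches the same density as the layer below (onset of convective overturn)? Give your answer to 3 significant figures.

Density deficit of the surface layer: 998.008 − 997.528 = 0.48 kg m⁻³.
Required change = 0.48 / 0.074 = 6.49 days.

6.49 days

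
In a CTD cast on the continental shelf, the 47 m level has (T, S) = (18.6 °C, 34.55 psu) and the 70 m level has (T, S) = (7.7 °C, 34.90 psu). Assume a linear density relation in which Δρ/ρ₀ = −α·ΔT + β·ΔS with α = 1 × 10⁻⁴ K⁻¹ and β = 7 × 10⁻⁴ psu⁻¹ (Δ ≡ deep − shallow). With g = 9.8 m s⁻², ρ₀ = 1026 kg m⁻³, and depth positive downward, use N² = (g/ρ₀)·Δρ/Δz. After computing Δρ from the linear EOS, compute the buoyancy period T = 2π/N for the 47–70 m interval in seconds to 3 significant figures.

ΔT = -10.9 K, ΔS = +0.35 psu (deep − shallow).
Δρ/ρ₀ = −αΔT + βΔS = 1.09 × 10⁻³ + 2.45 × 10⁻⁴ = 1.335 × 10⁻³, so Δρ ≈ 1.370 kg m⁻³.
N² = (g/ρ₀)·Δρ/Δz = g·(Δρ/ρ₀)/Δz = 9.8 × 1.335 × 10⁻³ / 23 = 5.6883 × 10⁻⁴ s⁻².
N = √(5.6883 × 10⁻⁴) = 0.023850 rad s⁻¹ → T = 2π/N = 263.45 s ≈ 263 s.

263 s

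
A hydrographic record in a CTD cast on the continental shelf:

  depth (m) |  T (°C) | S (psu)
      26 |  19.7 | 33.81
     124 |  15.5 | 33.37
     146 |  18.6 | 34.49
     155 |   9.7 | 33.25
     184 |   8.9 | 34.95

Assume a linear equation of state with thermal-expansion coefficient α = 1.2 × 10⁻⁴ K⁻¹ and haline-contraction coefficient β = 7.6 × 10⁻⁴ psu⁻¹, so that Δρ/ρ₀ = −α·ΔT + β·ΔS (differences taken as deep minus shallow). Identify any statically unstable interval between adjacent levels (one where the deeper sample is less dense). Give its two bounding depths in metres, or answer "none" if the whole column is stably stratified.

none

Evaluate Δρ/ρ₀ = −αΔT + βΔS across each adjacent pair:
  26–124 m: −αΔT+βΔS = −(1.2 × 10⁻⁴)(-4.2)+(7.6 × 10⁻⁴)(-0.44) = 1.7 × 10⁻⁴ → stable
  124–146 m: −αΔT+βΔS = −(1.2 × 10⁻⁴)(+3.1)+(7.6 × 10⁻⁴)(+1.12) = 4.8 × 10⁻⁴ → stable
  146–155 m: −αΔT+βΔS = −(1.2 × 10⁻⁴)(-8.9)+(7.6 × 10⁻⁴)(-1.24) = 1.3 × 10⁻⁴ → stable
  155–184 m: −αΔT+βΔS = −(1.2 × 10⁻⁴)(-0.8)+(7.6 × 10⁻⁴)(+1.70) = 1.4 × 10⁻³ → stable
Every interval has Δρ > 0: the column is stably stratified throughout.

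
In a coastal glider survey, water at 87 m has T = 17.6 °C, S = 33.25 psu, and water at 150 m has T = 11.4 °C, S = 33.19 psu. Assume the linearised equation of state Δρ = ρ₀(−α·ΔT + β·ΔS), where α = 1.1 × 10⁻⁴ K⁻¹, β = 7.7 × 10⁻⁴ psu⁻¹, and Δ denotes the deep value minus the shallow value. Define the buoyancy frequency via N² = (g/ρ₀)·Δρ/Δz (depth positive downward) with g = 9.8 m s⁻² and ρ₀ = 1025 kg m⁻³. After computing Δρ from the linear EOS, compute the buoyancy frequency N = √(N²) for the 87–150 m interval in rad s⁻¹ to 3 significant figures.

9.94 × 10⁻³ rad s⁻¹

ΔT = -6.2 K, ΔS = -0.06 psu (deep − shallow).
Δρ/ρ₀ = −αΔT + βΔS = 6.82 × 10⁻⁴ − 4.62 × 10⁻⁵ = 6.358 × 10⁻⁴, so Δρ ≈ 0.6517 kg m⁻³.
N² = (g/ρ₀)·Δρ/Δz = g·(Δρ/ρ₀)/Δz = 9.8 × 6.358 × 10⁻⁴ / 63 = 9.8902 × 10⁻⁵ s⁻².
N = √(9.8902 × 10⁻⁵) = 9.9449 × 10⁻³ rad s⁻¹ ≈ 9.94 × 10⁻³ rad s⁻¹.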